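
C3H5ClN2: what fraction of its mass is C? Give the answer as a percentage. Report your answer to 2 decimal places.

34.47%

Molar mass = 3(12.01) + 5(1.008) + 1(35.45) + 2(14.01) = 104.540 g/mol
Mass of C per mole = 3 × 12.01 = 36.030 g
% C = 36.030 / 104.540 × 100 = 34.47%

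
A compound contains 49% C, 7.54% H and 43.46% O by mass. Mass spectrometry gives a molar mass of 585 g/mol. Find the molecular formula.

C24H44O16

Assume 100 g: 49 g C, 7.54 g H, 43.46 g O.
C: 49 g ÷ 12.01 g/mol = 4.08 mol
H: 7.54 g ÷ 1.008 g/mol = 7.48 mol
O: 43.46 g ÷ 16.00 g/mol = 2.716 mol
Divide by the smallest (2.716 mol O): C 1.502, H 2.754, O 1.000
×4: C 6.01, H 11.02, O 4.00 → C6H11O4
Empirical-formula mass = 147.15 g/mol
n = 585 / 147.15 = 3.98 ≈ 4
Molecular formula = (C6H11O4)×4 = C24H44O16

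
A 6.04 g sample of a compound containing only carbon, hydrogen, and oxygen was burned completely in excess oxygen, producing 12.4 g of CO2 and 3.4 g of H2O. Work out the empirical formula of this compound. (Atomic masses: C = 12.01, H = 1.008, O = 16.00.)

C6H8O3

mol C = 12.4 / 44.01 = 0.2818; mass C = 0.2818 × 12.01 = 3.384 g
mol H = 2 × (3.4 / 18.02) = 0.3774; mass H = 0.3774 × 1.008 = 0.3804 g
mass O = 6.04 − (3.764) = 2.276 g → mol O = 0.1422
Divide by the smallest (0.1422 mol O): C 1.981, H 2.653, O 1.000
Multiply by 3: C 5.94, H 7.96, O 3.00 → C6H8O3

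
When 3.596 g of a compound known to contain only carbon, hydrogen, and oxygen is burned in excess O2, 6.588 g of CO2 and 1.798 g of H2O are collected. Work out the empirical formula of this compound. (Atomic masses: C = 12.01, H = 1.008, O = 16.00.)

mol C = 6.588 / 44.01 = 0.1497; mass C = 0.1497 × 12.01 = 1.798 g
mol H = 2 × (1.798 / 18.02) = 0.1996; mass H = 0.1996 × 1.008 = 0.2012 g
mass O = 3.596 − (1.999) = 1.597 g → mol O = 0.09981
Smallest is O at 0.09981 mol; normalising gives C 1.500, H 1.999, O 1.000
Scaling by 2: C 3.00, H 4.00, O 2.00 → C3H4O2

C3H4O2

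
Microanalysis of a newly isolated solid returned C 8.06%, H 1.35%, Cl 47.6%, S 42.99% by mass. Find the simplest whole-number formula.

CH2Cl2S2

Assume 100 g: 8.06 g C, 1.35 g H, 47.6 g Cl, 42.99 g S.
C: 8.06 g ÷ 12.01 g/mol = 0.6711 mol
H: 1.35 g ÷ 1.008 g/mol = 1.339 mol
Cl: 47.6 g ÷ 35.45 g/mol = 1.343 mol
S: 42.99 g ÷ 32.07 g/mol = 1.341 mol
Smallest is C at 0.6711 mol; normalising gives C 1.000, H 1.996, Cl 2.001, S 1.997
→ CH2Cl2S2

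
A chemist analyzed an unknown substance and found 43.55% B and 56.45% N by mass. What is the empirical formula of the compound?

Assume 100 g: 43.55 g B, 56.45 g N.
Moles — B: 43.55 / 10.81 = 4.029 mol; N: 56.45 / 14.01 = 4.029 mol
Divide by the smallest (4.029 mol B): B 1.000, N 1.000
Ratio ≈ 1:1, so the empirical formula is BN

BN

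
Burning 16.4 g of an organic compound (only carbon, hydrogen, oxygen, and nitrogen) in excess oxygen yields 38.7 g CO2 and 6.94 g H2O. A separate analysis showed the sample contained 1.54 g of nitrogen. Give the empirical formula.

mol C = 38.7 / 44.01 = 0.8793; mass C = 0.8793 × 12.01 = 10.56 g
mol H = 2 × (6.94 / 18.02) = 0.7703; mass H = 0.7703 × 1.008 = 0.7764 g
mol N = 1.54 / 14.01 = 0.1099
mass O = 16.4 − (12.88) = 3.523 g → mol O = 0.2202
Ratios (÷ 0.1099): C 8.000, H 7.007, N 1.000, O 2.003
Ratio ≈ 8:7:1:2, so the empirical formula is C8H7NO2

C8H7NO2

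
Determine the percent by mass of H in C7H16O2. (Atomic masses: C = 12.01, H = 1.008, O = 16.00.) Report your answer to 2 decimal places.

12.20%

Molar mass = 7(12.01) + 16(1.008) + 2(16.00) = 132.198 g/mol
Mass of H per mole = 16 × 1.008 = 16.128 g
% H = 16.128 / 132.198 × 100 = 12.20%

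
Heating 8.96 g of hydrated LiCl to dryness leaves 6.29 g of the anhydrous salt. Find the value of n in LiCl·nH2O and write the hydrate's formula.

LiCl·H2O

Mass of water lost = 8.96 − 6.29 = 2.67 g → 2.67 / 18.02 = 0.1482 mol H2O
Molar mass of LiCl = 42.39 g/mol → mol LiCl = 6.29 / 42.39 = 0.1484
n = 0.1482 / 0.1484 = 1.00 ≈ 1 → LiCl·H2O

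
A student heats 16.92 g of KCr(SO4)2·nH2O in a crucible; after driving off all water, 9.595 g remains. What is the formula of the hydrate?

Mass of water lost = 16.92 − 9.595 = 7.325 g → 7.325 / 18.02 = 0.4065 mol H2O
Molar mass of KCr(SO4)2 = 283.24 g/mol → mol KCr(SO4)2 = 9.595 / 283.24 = 0.03388
n = 0.4065 / 0.03388 = 12.00 ≈ 12 → KCr(SO4)2·12H2O

KCr(SO4)2·12H2O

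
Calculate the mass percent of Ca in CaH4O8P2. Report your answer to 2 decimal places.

Molar mass = 1(40.08) + 4(1.008) + 8(16.00) + 2(30.97) = 234.052 g/mol
Mass of Ca per mole = 1 × 40.08 = 40.080 g
% Ca = 40.080 / 234.052 × 100 = 17.12%

17.12%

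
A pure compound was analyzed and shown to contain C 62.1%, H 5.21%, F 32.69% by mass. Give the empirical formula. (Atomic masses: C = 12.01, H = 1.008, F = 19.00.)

Assume 100 g: 62.1 g C, 5.21 g H, 32.69 g F.
C: 62.1 g ÷ 12.01 g/mol = 5.171 mol
H: 5.21 g ÷ 1.008 g/mol = 5.169 mol
F: 32.69 g ÷ 19.00 g/mol = 1.721 mol
Smallest is F at 1.721 mol; normalising gives C 3.005, H 3.004, F 1.000
→ C3H3F

C3H3F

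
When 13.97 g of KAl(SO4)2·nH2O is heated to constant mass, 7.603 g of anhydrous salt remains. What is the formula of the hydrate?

KAl(SO4)2·12H2O

Mass of water lost = 13.97 − 7.603 = 6.367 g → 6.367 / 18.02 = 0.3533 mol H2O
Molar mass of KAl(SO4)2 = 258.22 g/mol → mol KAl(SO4)2 = 7.603 / 258.22 = 0.02944
n = 0.3533 / 0.02944 = 12.00 ≈ 12 → KAl(SO4)2·12H2O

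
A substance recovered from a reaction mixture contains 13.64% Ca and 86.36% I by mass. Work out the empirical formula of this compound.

Assume 100 g: 13.64 g Ca, 86.36 g I.
Ca: 13.64 g ÷ 40.08 g/mol = 0.3403 mol
I: 86.36 g ÷ 126.90 g/mol = 0.6805 mol
Divide by the smallest (0.3403 mol Ca): Ca 1.000, I 2.000
→ CaI2

CaI2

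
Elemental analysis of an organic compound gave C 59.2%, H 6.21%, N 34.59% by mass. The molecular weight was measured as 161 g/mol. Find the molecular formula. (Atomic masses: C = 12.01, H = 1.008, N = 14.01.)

Assume 100 g: 59.2 g C, 6.21 g H, 34.59 g N.
n(C) = 59.2/12.01 = 4.929, n(H) = 6.21/1.008 = 6.161, n(N) = 34.59/14.01 = 2.469
Smallest is N at 2.469 mol; normalising gives C 1.996, H 2.495, N 1.000
Multiply by 2: C 3.99, H 4.99, N 2.00 → C4H5N2
Empirical-formula mass = 81.10 g/mol
n = 161 / 81.10 = 1.99 ≈ 2
Molecular formula = (C4H5N2)×2 = C8H10N4

C8H10N4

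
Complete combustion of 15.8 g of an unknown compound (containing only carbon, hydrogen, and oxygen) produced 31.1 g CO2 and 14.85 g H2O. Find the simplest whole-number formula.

C6H14O3

mol C = 31.1 / 44.01 = 0.7067; mass C = 0.7067 × 12.01 = 8.487 g
mol H = 2 × (14.85 / 18.02) = 1.648; mass H = 1.648 × 1.008 = 1.661 g
mass O = 15.8 − (10.15) = 5.652 g → mol O = 0.3532
Ratios (÷ 0.3532): C 2.001, H 4.666, O 1.000
×3: C 6.00, H 14.00, O 3.00 → C6H14O3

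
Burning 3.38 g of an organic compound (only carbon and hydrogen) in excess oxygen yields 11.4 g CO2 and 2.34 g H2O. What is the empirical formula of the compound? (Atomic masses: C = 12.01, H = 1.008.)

mol C = 11.4 / 44.01 = 0.2590; mass C = 0.2590 × 12.01 = 3.111 g
mol H = 2 × (2.34 / 18.02) = 0.2597; mass H = 0.2597 × 1.008 = 0.2618 g
Divide by the smallest (0.259 mol C): C 1.000, H 1.003
→ CH

CH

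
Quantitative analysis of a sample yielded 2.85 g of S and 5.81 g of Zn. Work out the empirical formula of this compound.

SZn

n(S) = 2.85/32.07 = 0.08887, n(Zn) = 5.81/65.38 = 0.08887
Ratios (÷ 0.08887): S 1.000, Zn 1.000
≈ 1:1 → SZn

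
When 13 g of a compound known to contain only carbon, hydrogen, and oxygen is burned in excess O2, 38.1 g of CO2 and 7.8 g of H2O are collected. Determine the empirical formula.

mol C = 38.1 / 44.01 = 0.8657; mass C = 0.8657 × 12.01 = 10.40 g
mol H = 2 × (7.8 / 18.02) = 0.8657; mass H = 0.8657 × 1.008 = 0.8726 g
mass O = 13 − (11.27) = 1.730 g → mol O = 0.1081
Smallest is O at 0.1081 mol; normalising gives C 8.006, H 8.006, O 1.000
≈ 8:8:1 → C8H8O

C8H8O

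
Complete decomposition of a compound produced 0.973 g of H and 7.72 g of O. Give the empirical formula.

H: 0.973 g ÷ 1.008 g/mol = 0.9653 mol
O: 7.72 g ÷ 16.00 g/mol = 0.4825 mol
Ratios (÷ 0.4825): H 2.001, O 1.000
≈ 2:1 → H2O

H2O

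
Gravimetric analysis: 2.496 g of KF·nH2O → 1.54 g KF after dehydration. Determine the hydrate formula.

Mass of water lost = 2.496 − 1.54 = 0.956 g → 0.956 / 18.02 = 0.05305 mol H2O
Molar mass of KF = 58.10 g/mol → mol KF = 1.54 / 58.10 = 0.02651
n = 0.05305 / 0.02651 = 2.00 ≈ 2 → KF·2H2O

KF·2H2O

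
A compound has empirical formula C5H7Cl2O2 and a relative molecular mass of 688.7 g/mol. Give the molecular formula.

Empirical-formula mass = 170.01 g/mol
n = 688.7 / 170.01 = 4.05 ≈ 4
Molecular formula = (C5H7Cl2O2)4 = C20H28Cl8O8

C20H28Cl8O8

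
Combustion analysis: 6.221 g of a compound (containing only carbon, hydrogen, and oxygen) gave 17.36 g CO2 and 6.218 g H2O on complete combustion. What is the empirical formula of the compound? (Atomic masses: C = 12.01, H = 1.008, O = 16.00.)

mol C = 17.36 / 44.01 = 0.3945; mass C = 0.3945 × 12.01 = 4.737 g
mol H = 2 × (6.218 / 18.02) = 0.6901; mass H = 0.6901 × 1.008 = 0.6956 g
mass O = 6.221 − (5.433) = 0.7879 g → mol O = 0.04925
Ratios (÷ 0.04925): C 8.010, H 14.014, O 1.000
→ C8H14O

C8H14O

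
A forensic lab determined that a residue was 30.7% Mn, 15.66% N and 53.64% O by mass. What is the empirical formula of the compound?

Assume 100 g: 30.7 g Mn, 15.66 g N, 53.64 g O.
Mn: 30.7 g ÷ 54.94 g/mol = 0.5588 mol
N: 15.66 g ÷ 14.01 g/mol = 1.118 mol
O: 53.64 g ÷ 16.00 g/mol = 3.353 mol
Smallest is Mn at 0.5588 mol; normalising gives Mn 1.000, N 2.000, O 6.000
Ratio ≈ 1:2:6, so the empirical formula is MnN2O6

MnN2O6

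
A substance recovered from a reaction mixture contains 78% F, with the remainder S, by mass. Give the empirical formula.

F6S

Assume 100 g: 78 g F, 22 g S.
F: 78 g ÷ 19.00 g/mol = 4.105 mol
S: 22 g ÷ 32.07 g/mol = 0.686 mol
Divide by the smallest (0.686 mol S): F 5.984, S 1.000
Ratio ≈ 6:1, so the empirical formula is F6S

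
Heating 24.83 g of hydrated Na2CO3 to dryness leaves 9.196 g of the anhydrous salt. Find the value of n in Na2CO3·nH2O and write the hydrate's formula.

Na2CO3·10H2O

Mass of water lost = 24.83 − 9.196 = 15.63 g → 15.63 / 18.02 = 0.8676 mol H2O
Molar mass of Na2CO3 = 105.99 g/mol → mol Na2CO3 = 9.196 / 105.99 = 0.08676
n = 0.8676 / 0.08676 = 10.00 ≈ 10 → Na2CO3·10H2O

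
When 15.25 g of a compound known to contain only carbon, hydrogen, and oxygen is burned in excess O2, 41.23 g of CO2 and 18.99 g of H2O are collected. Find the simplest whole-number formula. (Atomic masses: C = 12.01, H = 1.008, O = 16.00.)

C8H18O

mol C = 41.23 / 44.01 = 0.9368; mass C = 0.9368 × 12.01 = 11.25 g
mol H = 2 × (18.99 / 18.02) = 2.108; mass H = 2.108 × 1.008 = 2.125 g
mass O = 15.25 − (13.38) = 1.874 g → mol O = 0.1171
Ratios (÷ 0.1171): C 7.998, H 17.994, O 1.000
Ratio ≈ 8:18:1, so the empirical formula is C8H18O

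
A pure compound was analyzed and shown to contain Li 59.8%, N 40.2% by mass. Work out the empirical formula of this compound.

Assume 100 g: 59.8 g Li, 40.2 g N.
n(Li) = 59.8/6.94 = 8.617, n(N) = 40.2/14.01 = 2.869
Ratios (÷ 2.869): Li 3.003, N 1.000
Ratio ≈ 3:1, so the empirical formula is Li3N

Li3N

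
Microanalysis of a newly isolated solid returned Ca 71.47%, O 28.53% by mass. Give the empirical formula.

Assume 100 g: 71.47 g Ca, 28.53 g O.
Moles — Ca: 71.47 / 40.08 = 1.783 mol; O: 28.53 / 16.00 = 1.783 mol
Divide by the smallest (1.783 mol O): Ca 1.000, O 1.000
→ CaO

CaO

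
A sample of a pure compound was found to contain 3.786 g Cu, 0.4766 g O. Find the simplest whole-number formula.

Cu2O

n(Cu) = 3.786/63.55 = 0.05958, n(O) = 0.4766/16.00 = 0.02979
Ratios (÷ 0.02979): Cu 2.000, O 1.000
≈ 2:1 → Cu2O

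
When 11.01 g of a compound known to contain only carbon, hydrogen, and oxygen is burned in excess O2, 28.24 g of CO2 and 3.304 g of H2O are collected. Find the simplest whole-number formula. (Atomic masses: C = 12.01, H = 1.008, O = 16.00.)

mol C = 28.24 / 44.01 = 0.6417; mass C = 0.6417 × 12.01 = 7.706 g
mol H = 2 × (3.304 / 18.02) = 0.3667; mass H = 0.3667 × 1.008 = 0.3696 g
mass O = 11.01 − (8.076) = 2.934 g → mol O = 0.1834
Divide by the smallest (0.1834 mol O): C 3.499, H 2.000, O 1.000
×2: C 7.00, H 4.00, O 2.00 → C7H4O2

C7H4O2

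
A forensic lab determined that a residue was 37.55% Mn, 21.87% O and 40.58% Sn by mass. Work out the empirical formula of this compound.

Mn2O4Sn

Assume 100 g: 37.55 g Mn, 21.87 g O, 40.58 g Sn.
n(Mn) = 37.55/54.94 = 0.6835, n(O) = 21.87/16.00 = 1.367, n(Sn) = 40.58/118.71 = 0.3418
Ratios (÷ 0.3418): Mn 1.999, O 3.999, Sn 1.000
→ Mn2O4Sn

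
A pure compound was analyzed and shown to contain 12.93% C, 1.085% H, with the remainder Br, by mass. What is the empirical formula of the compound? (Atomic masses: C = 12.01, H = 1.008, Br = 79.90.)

Assume 100 g: 12.93 g C, 1.085 g H, 85.985 g Br.
n(C) = 12.93/12.01 = 1.077, n(H) = 1.085/1.008 = 1.076, n(Br) = 85.985/79.90 = 1.076
Smallest is Br at 1.076 mol; normalising gives C 1.000, H 1.000, Br 1.000
→ CHBr

CHBr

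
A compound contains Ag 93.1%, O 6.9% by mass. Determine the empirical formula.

Assume 100 g: 93.1 g Ag, 6.9 g O.
Moles — Ag: 93.1 / 107.87 = 0.8631 mol; O: 6.9 / 16.00 = 0.4313 mol
Divide by the smallest (0.4313 mol O): Ag 2.001, O 1.000
Ratio ≈ 2:1, so the empirical formula is Ag2O

Ag2O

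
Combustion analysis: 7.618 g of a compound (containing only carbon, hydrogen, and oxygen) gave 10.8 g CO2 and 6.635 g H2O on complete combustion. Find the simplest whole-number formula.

mol C = 10.8 / 44.01 = 0.2454; mass C = 0.2454 × 12.01 = 2.947 g
mol H = 2 × (6.635 / 18.02) = 0.7364; mass H = 0.7364 × 1.008 = 0.7423 g
mass O = 7.618 − (3.690) = 3.928 g → mol O = 0.2455
Ratios (÷ 0.2454): C 1.000, H 3.001, O 1.001
→ CH3O

CH3O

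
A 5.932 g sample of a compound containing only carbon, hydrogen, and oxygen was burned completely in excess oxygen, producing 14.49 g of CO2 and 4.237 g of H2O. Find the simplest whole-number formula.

C7H10O2

mol C = 14.49 / 44.01 = 0.3292; mass C = 0.3292 × 12.01 = 3.954 g
mol H = 2 × (4.237 / 18.02) = 0.4703; mass H = 0.4703 × 1.008 = 0.4740 g
mass O = 5.932 − (4.428) = 1.504 g → mol O = 0.09399
Smallest is O at 0.09399 mol; normalising gives C 3.503, H 5.003, O 1.000
Scaling by 2: C 7.01, H 10.01, O 2.00 → C7H10O2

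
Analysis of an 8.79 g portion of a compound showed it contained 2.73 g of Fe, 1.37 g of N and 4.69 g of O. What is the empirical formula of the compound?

Fe: 2.73 g ÷ 55.85 g/mol = 0.04888 mol
N: 1.37 g ÷ 14.01 g/mol = 0.09779 mol
O: 4.69 g ÷ 16.00 g/mol = 0.2931 mol
Ratios (÷ 0.04888): Fe 1.000, N 2.001, O 5.997
Ratio ≈ 1:2:6, so the empirical formula is FeN2O6

FeN2O6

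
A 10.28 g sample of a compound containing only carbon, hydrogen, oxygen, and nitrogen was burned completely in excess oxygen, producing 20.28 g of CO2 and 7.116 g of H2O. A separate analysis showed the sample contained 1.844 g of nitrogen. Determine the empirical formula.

C7H12N2O2

mol C = 20.28 / 44.01 = 0.4608; mass C = 0.4608 × 12.01 = 5.534 g
mol H = 2 × (7.116 / 18.02) = 0.7898; mass H = 0.7898 × 1.008 = 0.7961 g
mol N = 1.844 / 14.01 = 0.1316
mass O = 10.28 − (8.174) = 2.106 g → mol O = 0.1316
Ratios (÷ 0.1316): C 3.501, H 6.001, N 1.000, O 1.000
Multiply by 2: C 7.00, H 12.00, N 2.00, O 2.00 → C7H12N2O2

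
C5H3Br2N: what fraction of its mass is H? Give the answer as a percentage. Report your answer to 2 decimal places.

Molar mass = 5(12.01) + 3(1.008) + 2(79.90) + 1(14.01) = 236.884 g/mol
Mass of H per mole = 3 × 1.008 = 3.024 g
% H = 3.024 / 236.884 × 100 = 1.28%

1.28%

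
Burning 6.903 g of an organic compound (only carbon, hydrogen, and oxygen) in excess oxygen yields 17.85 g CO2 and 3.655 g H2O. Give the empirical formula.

C4H4O

mol C = 17.85 / 44.01 = 0.4056; mass C = 0.4056 × 12.01 = 4.871 g
mol H = 2 × (3.655 / 18.02) = 0.4057; mass H = 0.4057 × 1.008 = 0.4089 g
mass O = 6.903 − (5.280) = 1.623 g → mol O = 0.1014
Divide by the smallest (0.1014 mol O): C 3.999, H 3.999, O 1.000
→ C4H4O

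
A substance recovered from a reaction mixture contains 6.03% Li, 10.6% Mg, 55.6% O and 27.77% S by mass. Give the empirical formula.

Assume 100 g: 6.03 g Li, 10.6 g Mg, 55.6 g O, 27.77 g S.
Li: 6.03 g ÷ 6.94 g/mol = 0.8689 mol
Mg: 10.6 g ÷ 24.31 g/mol = 0.436 mol
O: 55.6 g ÷ 16.00 g/mol = 3.475 mol
S: 27.77 g ÷ 32.07 g/mol = 0.8659 mol
Smallest is Mg at 0.436 mol; normalising gives Li 1.993, Mg 1.000, O 7.970, S 1.986
≈ 2:1:8:2 → Li2MgO8S2

Li2MgO8S2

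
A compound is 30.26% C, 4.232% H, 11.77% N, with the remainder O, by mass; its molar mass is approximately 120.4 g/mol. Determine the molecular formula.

Assume 100 g: 30.26 g C, 4.232 g H, 11.77 g N, 53.738 g O.
Moles — C: 30.26 / 12.01 = 2.52 mol; H: 4.232 / 1.008 = 4.198 mol; N: 11.77 / 14.01 = 0.8401 mol; O: 53.738 / 16.00 = 3.359 mol
Ratios (÷ 0.8401): C 2.999, H 4.997, N 1.000, O 3.998
Ratio ≈ 3:5:1:4, so the empirical formula is C3H5NO4
Empirical-formula mass = 119.08 g/mol
n = 120.4 / 119.08 = 1.01 ≈ 1
Molecular formula = empirical formula = C3H5NO4

C3H5NO4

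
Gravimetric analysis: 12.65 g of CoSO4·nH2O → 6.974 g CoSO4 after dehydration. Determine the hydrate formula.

Mass of water lost = 12.65 − 6.974 = 5.676 g → 5.676 / 18.02 = 0.315 mol H2O
Molar mass of CoSO4 = 155.00 g/mol → mol CoSO4 = 6.974 / 155.00 = 0.04499
n = 0.315 / 0.04499 = 7.00 ≈ 7 → CoSO4·7H2O

CoSO4·7H2O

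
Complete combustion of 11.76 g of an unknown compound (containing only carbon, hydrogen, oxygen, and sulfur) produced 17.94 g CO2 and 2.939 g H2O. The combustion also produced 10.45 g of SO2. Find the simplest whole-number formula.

C5H4OS2

mol C = 17.94 / 44.01 = 0.4076; mass C = 0.4076 × 12.01 = 4.896 g
mol H = 2 × (2.939 / 18.02) = 0.3262; mass H = 0.3262 × 1.008 = 0.3288 g
mol S = 10.45 / 64.07 = 0.1631; mass S = 5.231 g
mass O = 11.76 − (10.46) = 1.305 g → mol O = 0.08155
Smallest is O at 0.08155 mol; normalising gives C 4.999, H 4.000, O 1.000, S 2.000
→ C5H4OS2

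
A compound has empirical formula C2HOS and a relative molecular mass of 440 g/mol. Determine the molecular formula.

Empirical-formula mass = 73.10 g/mol
n = 440 / 73.10 = 6.02 ≈ 6
Molecular formula = (C2HOS)6 = C12H6O6S6

C12H6O6S6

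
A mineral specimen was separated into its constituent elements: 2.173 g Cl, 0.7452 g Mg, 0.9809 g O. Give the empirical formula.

Moles — Cl: 2.173 / 35.45 = 0.0613 mol; Mg: 0.7452 / 24.31 = 0.03065 mol; O: 0.9809 / 16.00 = 0.06131 mol
Smallest is Mg at 0.03065 mol; normalising gives Cl 2.000, Mg 1.000, O 2.000
Ratio ≈ 2:1:2, so the empirical formula is Cl2MgO2

Cl2MgO2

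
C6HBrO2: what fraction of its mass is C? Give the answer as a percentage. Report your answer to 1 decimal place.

Molar mass = 6(12.01) + 1(1.008) + 1(79.90) + 2(16.00) = 184.968 g/mol
Mass of C per mole = 6 × 12.01 = 72.060 g
% C = 72.060 / 184.968 × 100 = 39.0%

39.0%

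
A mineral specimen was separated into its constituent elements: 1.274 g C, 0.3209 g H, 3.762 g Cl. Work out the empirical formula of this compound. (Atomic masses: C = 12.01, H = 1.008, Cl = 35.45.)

CH3Cl

Moles — C: 1.274 / 12.01 = 0.1061 mol; H: 0.3209 / 1.008 = 0.3184 mol; Cl: 3.762 / 35.45 = 0.1061 mol
Smallest is C at 0.1061 mol; normalising gives C 1.000, H 3.001, Cl 1.000
→ CH3Cl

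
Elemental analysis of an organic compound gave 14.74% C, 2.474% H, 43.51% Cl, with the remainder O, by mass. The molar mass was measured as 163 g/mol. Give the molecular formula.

C2H4Cl2O4

Assume 100 g: 14.74 g C, 2.474 g H, 43.51 g Cl, 39.276 g O.
C: 14.74 g ÷ 12.01 g/mol = 1.227 mol
H: 2.474 g ÷ 1.008 g/mol = 2.454 mol
Cl: 43.51 g ÷ 35.45 g/mol = 1.227 mol
O: 39.276 g ÷ 16.00 g/mol = 2.455 mol
Divide by the smallest (1.227 mol C): C 1.000, H 2.000, Cl 1.000, O 2.000
Ratio ≈ 1:2:1:2, so the empirical formula is CH2ClO2
Empirical-formula mass = 81.48 g/mol
n = 163 / 81.48 = 2.00 ≈ 2
Molecular formula = (CH2ClO2)×2 = C2H4Cl2O4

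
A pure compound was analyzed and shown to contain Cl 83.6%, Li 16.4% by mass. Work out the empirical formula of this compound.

ClLi

Assume 100 g: 83.6 g Cl, 16.4 g Li.
Moles — Cl: 83.6 / 35.45 = 2.358 mol; Li: 16.4 / 6.94 = 2.363 mol
Ratios (÷ 2.358): Cl 1.000, Li 1.002
≈ 1:1 → ClLi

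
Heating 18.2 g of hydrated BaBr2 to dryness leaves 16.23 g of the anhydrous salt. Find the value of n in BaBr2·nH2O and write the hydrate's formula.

BaBr2·2H2O

Mass of water lost = 18.2 − 16.23 = 1.97 g → 1.97 / 18.02 = 0.1093 mol H2O
Molar mass of BaBr2 = 297.13 g/mol → mol BaBr2 = 16.23 / 297.13 = 0.05462
n = 0.1093 / 0.05462 = 2.00 ≈ 2 → BaBr2·2H2O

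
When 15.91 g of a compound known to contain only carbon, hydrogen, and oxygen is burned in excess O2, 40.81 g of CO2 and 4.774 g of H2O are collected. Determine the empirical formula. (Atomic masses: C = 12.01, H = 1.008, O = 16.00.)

C7H4O2

mol C = 40.81 / 44.01 = 0.9273; mass C = 0.9273 × 12.01 = 11.14 g
mol H = 2 × (4.774 / 18.02) = 0.5299; mass H = 0.5299 × 1.008 = 0.5341 g
mass O = 15.91 − (11.67) = 4.239 g → mol O = 0.2649
Ratios (÷ 0.2649): C 3.500, H 2.000, O 1.000
Multiply by 2: C 7.00, H 4.00, O 2.00 → C7H4O2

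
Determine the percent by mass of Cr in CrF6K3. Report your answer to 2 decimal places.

18.36%

Molar mass = 1(52.00) + 6(19.00) + 3(39.10) = 283.300 g/mol
Mass of Cr per mole = 1 × 52.00 = 52.000 g
% Cr = 52.000 / 283.300 × 100 = 18.36%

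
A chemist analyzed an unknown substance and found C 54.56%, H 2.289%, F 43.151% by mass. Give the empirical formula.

C2HF

Assume 100 g: 54.56 g C, 2.289 g H, 43.151 g F.
n(C) = 54.56/12.01 = 4.543, n(H) = 2.289/1.008 = 2.271, n(F) = 43.151/19.00 = 2.271
Ratios (÷ 2.271): C 2.001, H 1.000, F 1.000
≈ 2:1:1 → C2HF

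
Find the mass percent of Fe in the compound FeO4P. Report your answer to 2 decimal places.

Molar mass = 1(55.85) + 4(16.00) + 1(30.97) = 150.820 g/mol
Mass of Fe per mole = 1 × 55.85 = 55.850 g
% Fe = 55.850 / 150.820 × 100 = 37.03%

37.03%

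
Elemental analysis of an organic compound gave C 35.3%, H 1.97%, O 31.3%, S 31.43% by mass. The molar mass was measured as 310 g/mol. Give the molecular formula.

Assume 100 g: 35.3 g C, 1.97 g H, 31.3 g O, 31.43 g S.
Moles — C: 35.3 / 12.01 = 2.939 mol; H: 1.97 / 1.008 = 1.954 mol; O: 31.3 / 16.00 = 1.956 mol; S: 31.43 / 32.07 = 0.98 mol
Divide by the smallest (0.98 mol S): C 2.999, H 1.994, O 1.996, S 1.000
→ C3H2O2S
Empirical-formula mass = 102.12 g/mol
n = 310 / 102.12 = 3.04 ≈ 3
Molecular formula = (C3H2O2S)×3 = C9H6O6S3

C9H6O6S3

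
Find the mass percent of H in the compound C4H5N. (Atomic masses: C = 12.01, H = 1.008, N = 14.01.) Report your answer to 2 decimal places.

7.51%

Molar mass = 4(12.01) + 5(1.008) + 1(14.01) = 67.090 g/mol
Mass of H per mole = 5 × 1.008 = 5.040 g
% H = 5.040 / 67.090 × 100 = 7.51%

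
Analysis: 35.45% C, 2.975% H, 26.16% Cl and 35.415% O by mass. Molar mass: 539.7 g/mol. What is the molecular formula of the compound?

C16H16Cl4O12

Assume 100 g: 35.45 g C, 2.975 g H, 26.16 g Cl, 35.415 g O.
C: 35.45 g ÷ 12.01 g/mol = 2.952 mol
H: 2.975 g ÷ 1.008 g/mol = 2.951 mol
Cl: 26.16 g ÷ 35.45 g/mol = 0.7379 mol
O: 35.415 g ÷ 16.00 g/mol = 2.213 mol
Divide by the smallest (0.7379 mol Cl): C 4.000, H 3.999, Cl 1.000, O 2.999
≈ 4:4:1:3 → C4H4ClO3
Empirical-formula mass = 135.52 g/mol
n = 539.7 / 135.52 = 3.98 ≈ 4
Molecular formula = (C4H4ClO3)×4 = C16H16Cl4O12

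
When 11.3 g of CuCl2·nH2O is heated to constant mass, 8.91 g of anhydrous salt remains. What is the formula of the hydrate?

Mass of water lost = 11.3 − 8.91 = 2.39 g → 2.39 / 18.02 = 0.1326 mol H2O
Molar mass of CuCl2 = 134.45 g/mol → mol CuCl2 = 8.91 / 134.45 = 0.06627
n = 0.1326 / 0.06627 = 2.00 ≈ 2 → CuCl2·2H2O

CuCl2·2H2O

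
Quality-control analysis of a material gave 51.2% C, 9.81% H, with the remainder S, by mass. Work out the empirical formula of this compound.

Assume 100 g: 51.2 g C, 9.81 g H, 38.99 g S.
n(C) = 51.2/12.01 = 4.263, n(H) = 9.81/1.008 = 9.732, n(S) = 38.99/32.07 = 1.216
Smallest is S at 1.216 mol; normalising gives C 3.506, H 8.005, S 1.000
Scaling by 2: C 7.01, H 16.01, S 2.00 → C7H16S2

C7H16S2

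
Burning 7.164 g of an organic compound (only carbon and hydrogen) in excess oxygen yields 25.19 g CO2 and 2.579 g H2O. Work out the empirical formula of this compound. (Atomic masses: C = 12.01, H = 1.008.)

C2H

mol C = 25.19 / 44.01 = 0.5724; mass C = 0.5724 × 12.01 = 6.874 g
mol H = 2 × (2.579 / 18.02) = 0.2862; mass H = 0.2862 × 1.008 = 0.2885 g
Smallest is H at 0.2862 mol; normalising gives C 2.000, H 1.000
≈ 2:1 → C2H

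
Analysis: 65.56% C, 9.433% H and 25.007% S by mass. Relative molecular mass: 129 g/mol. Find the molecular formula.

C7H12S

Assume 100 g: 65.56 g C, 9.433 g H, 25.007 g S.
n(C) = 65.56/12.01 = 5.459, n(H) = 9.433/1.008 = 9.358, n(S) = 25.007/32.07 = 0.7798
Ratios (÷ 0.7798): C 7.001, H 12.001, S 1.000
→ C7H12S
Empirical-formula mass = 128.24 g/mol
n = 129 / 128.24 = 1.01 ≈ 1
Molecular formula = empirical formula = C7H12S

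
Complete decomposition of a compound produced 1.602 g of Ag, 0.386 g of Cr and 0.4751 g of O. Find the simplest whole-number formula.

Ag2CrO4

n(Ag) = 1.602/107.87 = 0.01485, n(Cr) = 0.386/52.00 = 0.007423, n(O) = 0.4751/16.00 = 0.02969
Divide by the smallest (0.007423 mol Cr): Ag 2.001, Cr 1.000, O 4.000
Ratio ≈ 2:1:4, so the empirical formula is Ag2CrO4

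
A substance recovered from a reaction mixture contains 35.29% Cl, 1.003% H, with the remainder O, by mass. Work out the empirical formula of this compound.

Assume 100 g: 35.29 g Cl, 1.003 g H, 63.707 g O.
n(Cl) = 35.29/35.45 = 0.9955, n(H) = 1.003/1.008 = 0.995, n(O) = 63.707/16.00 = 3.982
Ratios (÷ 0.995): Cl 1.000, H 1.000, O 4.002
≈ 1:1:4 → ClHO4

ClHO4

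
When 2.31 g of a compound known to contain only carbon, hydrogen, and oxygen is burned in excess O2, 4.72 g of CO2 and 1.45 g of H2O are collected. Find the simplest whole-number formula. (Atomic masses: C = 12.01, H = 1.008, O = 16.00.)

mol C = 4.72 / 44.01 = 0.1072; mass C = 0.1072 × 12.01 = 1.288 g
mol H = 2 × (1.45 / 18.02) = 0.1609; mass H = 0.1609 × 1.008 = 0.1622 g
mass O = 2.31 − (1.450) = 0.8597 g → mol O = 0.05373
Divide by the smallest (0.05373 mol O): C 1.996, H 2.995, O 1.000
≈ 2:3:1 → C2H3O

C2H3O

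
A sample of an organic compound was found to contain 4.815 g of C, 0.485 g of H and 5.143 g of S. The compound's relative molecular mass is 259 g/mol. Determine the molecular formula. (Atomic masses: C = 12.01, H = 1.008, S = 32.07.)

C: 4.815 g ÷ 12.01 g/mol = 0.4009 mol
H: 0.485 g ÷ 1.008 g/mol = 0.4812 mol
S: 5.143 g ÷ 32.07 g/mol = 0.1604 mol
Smallest is S at 0.1604 mol; normalising gives C 2.500, H 3.000, S 1.000
Scaling by 2: C 5.00, H 6.00, S 2.00 → C5H6S2
Empirical-formula mass = 130.24 g/mol
n = 259 / 130.24 = 1.99 ≈ 2
Molecular formula = (C5H6S2)×2 = C10H12S4

C10H12S4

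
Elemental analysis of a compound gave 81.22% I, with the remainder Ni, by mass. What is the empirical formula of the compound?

Assume 100 g: 81.22 g I, 18.78 g Ni.
n(I) = 81.22/126.90 = 0.64, n(Ni) = 18.78/58.69 = 0.32
Divide by the smallest (0.32 mol Ni): I 2.000, Ni 1.000
Ratio ≈ 2:1, so the empirical formula is I2Ni

I2Ni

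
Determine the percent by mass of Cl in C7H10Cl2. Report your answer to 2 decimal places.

Molar mass = 7(12.01) + 10(1.008) + 2(35.45) = 165.050 g/mol
Mass of Cl per mole = 2 × 35.45 = 70.900 g
% Cl = 70.900 / 165.050 × 100 = 42.96%

42.96%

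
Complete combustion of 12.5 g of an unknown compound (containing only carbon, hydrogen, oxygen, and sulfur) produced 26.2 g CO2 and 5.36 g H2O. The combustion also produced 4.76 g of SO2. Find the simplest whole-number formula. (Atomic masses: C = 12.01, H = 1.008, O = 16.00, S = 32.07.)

mol C = 26.2 / 44.01 = 0.5953; mass C = 0.5953 × 12.01 = 7.150 g
mol H = 2 × (5.36 / 18.02) = 0.5949; mass H = 0.5949 × 1.008 = 0.5997 g
mol S = 4.76 / 64.07 = 0.07429; mass S = 2.383 g
mass O = 12.5 − (10.13) = 2.368 g → mol O = 0.1480
Divide by the smallest (0.07429 mol S): C 8.013, H 8.007, O 1.992, S 1.000
→ C8H8O2S

C8H8O2S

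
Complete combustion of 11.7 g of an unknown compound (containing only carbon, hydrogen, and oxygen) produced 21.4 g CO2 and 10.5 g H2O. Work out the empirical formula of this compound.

mol C = 21.4 / 44.01 = 0.4863; mass C = 0.4863 × 12.01 = 5.840 g
mol H = 2 × (10.5 / 18.02) = 1.165; mass H = 1.165 × 1.008 = 1.175 g
mass O = 11.7 − (7.015) = 4.685 g → mol O = 0.2928
Ratios (÷ 0.2928): C 1.660, H 3.980, O 1.000
×3: C 4.98, H 11.94, O 3.00 → C5H12O3

C5H12O3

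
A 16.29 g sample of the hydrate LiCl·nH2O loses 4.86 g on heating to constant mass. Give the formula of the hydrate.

LiCl·H2O

Mass of anhydrous LiCl = 16.29 − 4.86 = 11.43 g
mol H2O = 4.86 / 18.02 = 0.2697
Molar mass of LiCl = 42.39 g/mol → mol LiCl = 11.43 / 42.39 = 0.2696
n = 0.2697 / 0.2696 = 1.00 ≈ 1 → LiCl·H2O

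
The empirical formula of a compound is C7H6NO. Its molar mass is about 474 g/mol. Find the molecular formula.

C28H24N4O4

Empirical-formula mass = 120.13 g/mol
n = 474 / 120.13 = 3.95 ≈ 4
Molecular formula = (C7H6NO)4 = C28H24N4O4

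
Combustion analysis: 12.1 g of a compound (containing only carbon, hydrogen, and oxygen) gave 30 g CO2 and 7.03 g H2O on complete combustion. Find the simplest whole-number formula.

C7H8O2

mol C = 30 / 44.01 = 0.6817; mass C = 0.6817 × 12.01 = 8.187 g
mol H = 2 × (7.03 / 18.02) = 0.7802; mass H = 0.7802 × 1.008 = 0.7865 g
mass O = 12.1 − (8.973) = 3.127 g → mol O = 0.1954
Ratios (÷ 0.1954): C 3.488, H 3.993, O 1.000
Scaling by 2: C 6.98, H 7.99, O 2.00 → C7H8O2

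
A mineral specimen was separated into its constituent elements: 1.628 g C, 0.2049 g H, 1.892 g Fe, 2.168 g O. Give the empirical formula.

C4H6FeO4

Moles — C: 1.628 / 12.01 = 0.1356 mol; H: 0.2049 / 1.008 = 0.2033 mol; Fe: 1.892 / 55.85 = 0.03388 mol; O: 2.168 / 16.00 = 0.1355 mol
Divide by the smallest (0.03388 mol Fe): C 4.001, H 6.000, Fe 1.000, O 4.000
→ C4H6FeO4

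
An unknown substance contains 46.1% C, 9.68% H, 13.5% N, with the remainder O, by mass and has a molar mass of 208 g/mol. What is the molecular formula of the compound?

Assume 100 g: 46.1 g C, 9.68 g H, 13.5 g N, 30.72 g O.
n(C) = 46.1/12.01 = 3.838, n(H) = 9.68/1.008 = 9.603, n(N) = 13.5/14.01 = 0.9636, n(O) = 30.72/16.00 = 1.92
Ratios (÷ 0.9636): C 3.983, H 9.966, N 1.000, O 1.993
Ratio ≈ 4:10:1:2, so the empirical formula is C4H10NO2
Empirical-formula mass = 104.13 g/mol
n = 208 / 104.13 = 2.00 ≈ 2
Molecular formula = (C4H10NO2)×2 = C8H20N2O4

C8H20N2O4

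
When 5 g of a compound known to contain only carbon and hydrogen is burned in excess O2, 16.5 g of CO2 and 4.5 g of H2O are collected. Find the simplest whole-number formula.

mol C = 16.5 / 44.01 = 0.3749; mass C = 0.3749 × 12.01 = 4.503 g
mol H = 2 × (4.5 / 18.02) = 0.4994; mass H = 0.4994 × 1.008 = 0.5034 g
Smallest is C at 0.3749 mol; normalising gives C 1.000, H 1.332
Multiply by 3: C 3.00, H 4.00 → C3H4

C3H4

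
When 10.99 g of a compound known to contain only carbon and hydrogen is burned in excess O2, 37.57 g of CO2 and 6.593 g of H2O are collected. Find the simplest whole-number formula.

mol C = 37.57 / 44.01 = 0.8537; mass C = 0.8537 × 12.01 = 10.25 g
mol H = 2 × (6.593 / 18.02) = 0.7317; mass H = 0.7317 × 1.008 = 0.7376 g
Ratios (÷ 0.7317): C 1.167, H 1.000
Scaling by 6: C 7.00, H 6.00 → C7H6

C7H6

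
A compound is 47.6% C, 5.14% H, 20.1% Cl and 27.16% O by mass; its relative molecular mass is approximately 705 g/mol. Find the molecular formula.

C28H36Cl4O12

Assume 100 g: 47.6 g C, 5.14 g H, 20.1 g Cl, 27.16 g O.
Moles — C: 47.6 / 12.01 = 3.963 mol; H: 5.14 / 1.008 = 5.099 mol; Cl: 20.1 / 35.45 = 0.567 mol; O: 27.16 / 16.00 = 1.698 mol
Ratios (÷ 0.567): C 6.990, H 8.993, Cl 1.000, O 2.994
→ C7H9ClO3
Empirical-formula mass = 176.59 g/mol
n = 705 / 176.59 = 3.99 ≈ 4
Molecular formula = (C7H9ClO3)×4 = C28H36Cl4O12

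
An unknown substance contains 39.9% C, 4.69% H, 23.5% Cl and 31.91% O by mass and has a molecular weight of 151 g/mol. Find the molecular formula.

Assume 100 g: 39.9 g C, 4.69 g H, 23.5 g Cl, 31.91 g O.
n(C) = 39.9/12.01 = 3.322, n(H) = 4.69/1.008 = 4.653, n(Cl) = 23.5/35.45 = 0.6629, n(O) = 31.91/16.00 = 1.994
Divide by the smallest (0.6629 mol Cl): C 5.012, H 7.019, Cl 1.000, O 3.009
≈ 5:7:1:3 → C5H7ClO3
Empirical-formula mass = 150.56 g/mol
n = 151 / 150.56 = 1.00 ≈ 1
Molecular formula = empirical formula = C5H7ClO3

C5H7ClO3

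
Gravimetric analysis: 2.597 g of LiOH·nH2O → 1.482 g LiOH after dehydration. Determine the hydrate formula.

LiOH·H2O

Mass of water lost = 2.597 − 1.482 = 1.115 g → 1.115 / 18.02 = 0.06188 mol H2O
Molar mass of LiOH = 23.95 g/mol → mol LiOH = 1.482 / 23.95 = 0.06188
n = 0.06188 / 0.06188 = 1.00 ≈ 1 → LiOH·H2O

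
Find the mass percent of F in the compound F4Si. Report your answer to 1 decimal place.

73.0%

Molar mass = 4(19.00) + 1(28.09) = 104.090 g/mol
Mass of F per mole = 4 × 19.00 = 76.000 g
% F = 76.000 / 104.090 × 100 = 73.0%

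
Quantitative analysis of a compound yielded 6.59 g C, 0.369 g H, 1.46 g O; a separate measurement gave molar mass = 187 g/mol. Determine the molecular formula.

n(C) = 6.59/12.01 = 0.5487, n(H) = 0.369/1.008 = 0.3661, n(O) = 1.46/16.00 = 0.09125
Divide by the smallest (0.09125 mol O): C 6.013, H 4.012, O 1.000
≈ 6:4:1 → C6H4O
Empirical-formula mass = 92.09 g/mol
n = 187 / 92.09 = 2.03 ≈ 2
Molecular formula = (C6H4O)×2 = C12H8O2

C12H8O2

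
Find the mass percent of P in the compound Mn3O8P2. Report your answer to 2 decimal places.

17.46%

Molar mass = 3(54.94) + 8(16.00) + 2(30.97) = 354.760 g/mol
Mass of P per mole = 2 × 30.97 = 61.940 g
% P = 61.940 / 354.760 × 100 = 17.46%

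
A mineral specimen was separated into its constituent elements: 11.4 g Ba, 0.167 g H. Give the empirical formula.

BaH2

Ba: 11.4 g ÷ 137.33 g/mol = 0.08301 mol
H: 0.167 g ÷ 1.008 g/mol = 0.1657 mol
Smallest is Ba at 0.08301 mol; normalising gives Ba 1.000, H 1.996
→ BaH2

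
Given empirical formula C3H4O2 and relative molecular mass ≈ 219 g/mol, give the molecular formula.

C9H12O6

Empirical-formula mass = 72.06 g/mol
n = 219 / 72.06 = 3.04 ≈ 3
Molecular formula = (C3H4O2)3 = C9H12O6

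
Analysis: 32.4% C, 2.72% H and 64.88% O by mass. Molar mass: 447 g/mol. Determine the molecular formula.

C12H12O18

Assume 100 g: 32.4 g C, 2.72 g H, 64.88 g O.
n(C) = 32.4/12.01 = 2.698, n(H) = 2.72/1.008 = 2.698, n(O) = 64.88/16.00 = 4.055
Ratios (÷ 2.698): C 1.000, H 1.000, O 1.503
Scaling by 2: C 2.00, H 2.00, O 3.01 → C2H2O3
Empirical-formula mass = 74.04 g/mol
n = 447 / 74.04 = 6.04 ≈ 6
Molecular formula = (C2H2O3)×6 = C12H12O18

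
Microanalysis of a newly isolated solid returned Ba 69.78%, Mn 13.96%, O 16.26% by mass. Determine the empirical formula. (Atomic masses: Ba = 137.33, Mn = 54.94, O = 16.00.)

Ba2MnO4

Assume 100 g: 69.78 g Ba, 13.96 g Mn, 16.26 g O.
Moles — Ba: 69.78 / 137.33 = 0.5081 mol; Mn: 13.96 / 54.94 = 0.2541 mol; O: 16.26 / 16.00 = 1.016 mol
Smallest is Mn at 0.2541 mol; normalising gives Ba 2.000, Mn 1.000, O 3.999
≈ 2:1:4 → Ba2MnO4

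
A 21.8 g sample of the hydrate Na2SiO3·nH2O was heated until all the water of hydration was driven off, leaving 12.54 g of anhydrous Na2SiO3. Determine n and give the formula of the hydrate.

Na2SiO3·5H2O

Mass of water lost = 21.8 − 12.54 = 9.26 g → 9.26 / 18.02 = 0.5139 mol H2O
Molar mass of Na2SiO3 = 122.07 g/mol → mol Na2SiO3 = 12.54 / 122.07 = 0.1027
n = 0.5139 / 0.1027 = 5.00 ≈ 5 → Na2SiO3·5H2O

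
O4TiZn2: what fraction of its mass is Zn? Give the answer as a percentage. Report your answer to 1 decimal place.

53.9%

Molar mass = 4(16.00) + 1(47.87) + 2(65.38) = 242.630 g/mol
Mass of Zn per mole = 2 × 65.38 = 130.760 g
% Zn = 130.760 / 242.630 × 100 = 53.9%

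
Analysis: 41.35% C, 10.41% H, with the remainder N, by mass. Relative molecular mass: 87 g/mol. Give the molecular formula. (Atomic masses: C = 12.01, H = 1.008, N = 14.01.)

Assume 100 g: 41.35 g C, 10.41 g H, 48.24 g N.
Moles — C: 41.35 / 12.01 = 3.443 mol; H: 10.41 / 1.008 = 10.33 mol; N: 48.24 / 14.01 = 3.443 mol
Ratios (÷ 3.443): C 1.000, H 3.000, N 1.000
Ratio ≈ 1:3:1, so the empirical formula is CH3N
Empirical-formula mass = 29.04 g/mol
n = 87 / 29.04 = 3.00 ≈ 3
Molecular formula = (CH3N)×3 = C3H9N3

C3H9N3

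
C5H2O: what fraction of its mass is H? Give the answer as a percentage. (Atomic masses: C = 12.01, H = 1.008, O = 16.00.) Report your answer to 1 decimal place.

Molar mass = 5(12.01) + 2(1.008) + 1(16.00) = 78.066 g/mol
Mass of H per mole = 2 × 1.008 = 2.016 g
% H = 2.016 / 78.066 × 100 = 2.6%

2.6%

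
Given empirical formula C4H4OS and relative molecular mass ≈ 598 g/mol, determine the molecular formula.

Empirical-formula mass = 100.14 g/mol
n = 598 / 100.14 = 5.97 ≈ 6
Molecular formula = (C4H4OS)6 = C24H24O6S6

C24H24O6S6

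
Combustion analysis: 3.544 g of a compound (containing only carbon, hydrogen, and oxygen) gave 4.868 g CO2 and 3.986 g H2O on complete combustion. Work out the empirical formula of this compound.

mol C = 4.868 / 44.01 = 0.1106; mass C = 0.1106 × 12.01 = 1.328 g
mol H = 2 × (3.986 / 18.02) = 0.4424; mass H = 0.4424 × 1.008 = 0.4459 g
mass O = 3.544 − (1.774) = 1.770 g → mol O = 0.1106
Smallest is O at 0.1106 mol; normalising gives C 1.000, H 4.000, O 1.000
Ratio ≈ 1:4:1, so the empirical formula is CH4O

CH4O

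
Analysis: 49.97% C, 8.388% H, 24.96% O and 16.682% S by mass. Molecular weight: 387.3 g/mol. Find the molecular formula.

C16H32O6S2

Assume 100 g: 49.97 g C, 8.388 g H, 24.96 g O, 16.682 g S.
C: 49.97 g ÷ 12.01 g/mol = 4.161 mol
H: 8.388 g ÷ 1.008 g/mol = 8.321 mol
O: 24.96 g ÷ 16.00 g/mol = 1.56 mol
S: 16.682 g ÷ 32.07 g/mol = 0.5202 mol
Divide by the smallest (0.5202 mol S): C 7.999, H 15.997, O 2.999, S 1.000
→ C8H16O3S
Empirical-formula mass = 192.28 g/mol
n = 387.3 / 192.28 = 2.01 ≈ 2
Molecular formula = (C8H16O3S)×2 = C16H32O6S2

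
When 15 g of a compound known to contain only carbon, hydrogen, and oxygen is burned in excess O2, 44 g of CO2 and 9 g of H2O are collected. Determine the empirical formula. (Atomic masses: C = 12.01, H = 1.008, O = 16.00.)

mol C = 44 / 44.01 = 0.9998; mass C = 0.9998 × 12.01 = 12.01 g
mol H = 2 × (9 / 18.02) = 0.9989; mass H = 0.9989 × 1.008 = 1.007 g
mass O = 15 − (13.01) = 1.986 g → mol O = 0.1241
Divide by the smallest (0.1241 mol O): C 8.055, H 8.048, O 1.000
Ratio ≈ 8:8:1, so the empirical formula is C8H8O

C8H8O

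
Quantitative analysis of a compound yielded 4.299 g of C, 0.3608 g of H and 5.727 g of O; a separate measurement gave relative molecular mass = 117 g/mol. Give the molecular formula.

C4H4O4

Moles — C: 4.299 / 12.01 = 0.358 mol; H: 0.3608 / 1.008 = 0.3579 mol; O: 5.727 / 16.00 = 0.3579 mol
Divide by the smallest (0.3579 mol H): C 1.000, H 1.000, O 1.000
≈ 1:1:1 → CHO
Empirical-formula mass = 29.02 g/mol
n = 117 / 29.02 = 4.03 ≈ 4
Molecular formula = (CHO)×4 = C4H4O4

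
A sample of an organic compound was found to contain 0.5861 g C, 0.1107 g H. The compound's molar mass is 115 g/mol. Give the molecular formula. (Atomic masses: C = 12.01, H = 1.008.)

n(C) = 0.5861/12.01 = 0.0488, n(H) = 0.1107/1.008 = 0.1098
Ratios (÷ 0.0488): C 1.000, H 2.250
Scaling by 4: C 4.00, H 9.00 → C4H9
Empirical-formula mass = 57.11 g/mol
n = 115 / 57.11 = 2.01 ≈ 2
Molecular formula = (C4H9)×2 = C8H18

C8H18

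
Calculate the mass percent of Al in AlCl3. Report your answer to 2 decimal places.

20.24%

Molar mass = 1(26.98) + 3(35.45) = 133.330 g/mol
Mass of Al per mole = 1 × 26.98 = 26.980 g
% Al = 26.980 / 133.330 × 100 = 20.24%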